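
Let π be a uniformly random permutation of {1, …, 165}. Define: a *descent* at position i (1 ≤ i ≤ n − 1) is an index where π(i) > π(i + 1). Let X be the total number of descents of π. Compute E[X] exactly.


Write X = Σ X_I over i = 1, …, 164, with X_I the indicator of one descent.
There are 164 indicators.
For each fixed i, the pair (π(i), π(i+1)) is a uniformly random ordered pair of distinct values from {1, …, 165}; by symmetry P[π(i) > π(i+1)] = 1/2.
By linearity: E[X] = 164 · (1/2) = (165 − 1) · (1/2) = 82 ≈ 82.0000.

E[X] = 82 = 82.0000.


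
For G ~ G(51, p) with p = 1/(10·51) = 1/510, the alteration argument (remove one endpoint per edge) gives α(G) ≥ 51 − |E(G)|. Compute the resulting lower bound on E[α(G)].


E[|E(G)|] = C(51, 2)·p = 1275 · (1/510) = 5/2.
E[α(G)] ≥ n − E[|E(G)|] = 51 − 5/2 = 97/2.
Numerically: ≈ 48.500000.
(This is only a lower bound; the true E[α(G)] may be larger.)

E[α(G)] ≥ 97/2 ≈ 48.500000.


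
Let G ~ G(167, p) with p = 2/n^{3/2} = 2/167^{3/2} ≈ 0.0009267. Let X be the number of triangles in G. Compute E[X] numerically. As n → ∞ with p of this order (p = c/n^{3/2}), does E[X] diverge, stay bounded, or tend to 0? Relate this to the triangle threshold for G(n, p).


Number of potential triangles: C(167, 3) = 762355.
Each occurs with probability p³ ≈ (0.0009267)³ ≈ 7.959135e-10.
By linearity: E[X] = C(167, 3)·p³ ≈ 762355 · 7.959135e-10 ≈ 0.0006.
Since α = 3/2 > 1, p = c/n^{3/2} = o(1/n) is below the triangle threshold p ~ 1/n. Asymptotically E[X] ~ (c³/6)·n^{3(1−α)} = (2³/6)·n^{-1.5} → 0, so by Markov's inequality G has no triangles w.h.p.

E[X] ≈ 0.0006; in regime p = Θ(1/n^{3/2}) E[X] tends to 0 (below the triangle threshold p ~ 1/n).


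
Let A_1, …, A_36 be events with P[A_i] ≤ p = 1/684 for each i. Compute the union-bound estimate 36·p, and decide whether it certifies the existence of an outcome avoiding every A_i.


Union bound: P[∪_{i=1}^{36} A_i] ≤ Σ_i P[A_i] ≤ 36·p = 36·(1/684) = 1/19.
Numerically: 1/19 ≈ 0.052632.
Is 1/19 < 1? YES.
Since P[∪ A_i] ≤ 1/19 < 1, the complement has P[∩ A_i^c] ≥ 1 − 1/19 = 18/19 > 0, so some outcome avoids every A_i.

36·p = 1/19 ≈ 0.052632; existence CERTIFIED by the union bound.


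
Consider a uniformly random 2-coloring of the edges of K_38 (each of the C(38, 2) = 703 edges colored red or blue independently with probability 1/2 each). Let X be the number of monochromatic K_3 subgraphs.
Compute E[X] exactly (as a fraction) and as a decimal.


Let X = Σ_S X_S over the C(38, 3) = 8436 subsets S of size 3, where X_S = 1 if the K_3 on S is monochromatic.
For a fixed S, the K_3 on S has C(3, 2) = 3 edges. P[all 3 edges red] = (1/2)^3, and likewise for blue, so P[monochromatic] = 2·(1/2)^3 = 2^{1 − 3} = 1/4.
By linearity: E[X] = C(38, 3) · 2^{1 − 3} = 8436 · 1/4 = 2109.
Numerically: E[X] ≈ 2109.000000.

E[X] = C(38,3)·2^(1−C(3,2)) = 2109 ≈ 2109.000000.


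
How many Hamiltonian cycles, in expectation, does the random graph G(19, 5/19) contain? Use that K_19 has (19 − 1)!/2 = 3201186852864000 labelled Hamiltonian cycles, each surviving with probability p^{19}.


K_19 has (19 − 1)!/2 = 3201186852864000 labelled Hamiltonian cycles.
For each such Hamiltonian cycle H, let X_H = 1 if all 19 edges of H are present in G. Then P[X_H = 1] = p^{19} = (5/19)^{19} = 19073486328125/1978419655660313589123979.
By linearity of expectation: E[X] = Σ_H E[X_H] = 3201186852864000 · p^{19} = 3201186852864000 · 19073486328125/1978419655660313589123979 = 61057793671875000000000000000/1978419655660313589123979.
Numerically: E[X] ≈ 3.086e+04.

E[X] = 3201186852864000 · (5/19)^{19} = 61057793671875000000000000000/1978419655660313589123979 ≈ 3.086e+04.


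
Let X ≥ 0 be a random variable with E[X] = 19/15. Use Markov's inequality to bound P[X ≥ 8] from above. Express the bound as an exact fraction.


μ = E[X] = 19/15, a = 8.
Markov: P[X ≥ 8] ≤ μ/a = (19/15)/8 = 19/120.
Numerically: ≈ 0.15833.
(Since a = 8 > μ = 1.26667, the bound 19/120 is < 1 and informative.)

P[X ≥ 8] ≤ 19/120 ≈ 0.15833.


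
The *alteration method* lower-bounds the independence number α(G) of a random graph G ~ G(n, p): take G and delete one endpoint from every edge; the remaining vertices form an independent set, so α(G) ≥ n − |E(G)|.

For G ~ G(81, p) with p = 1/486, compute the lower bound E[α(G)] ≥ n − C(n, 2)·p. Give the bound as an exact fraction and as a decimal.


E[|E(G)|] = C(81, 2)·p = 3240 · (1/486) = 20/3.
E[α(G)] ≥ n − E[|E(G)|] = 81 − 20/3 = 223/3.
Numerically: ≈ 74.333333.
(This is only a lower bound; the true E[α(G)] may be larger.)

E[α(G)] ≥ 223/3 ≈ 74.333333.


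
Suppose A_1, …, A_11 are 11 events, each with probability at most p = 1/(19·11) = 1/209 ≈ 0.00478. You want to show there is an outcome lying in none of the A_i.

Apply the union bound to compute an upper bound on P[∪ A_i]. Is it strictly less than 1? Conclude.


Union bound: P[∪_{i=1}^{11} A_i] ≤ Σ_i P[A_i] ≤ 11·p = 11·(1/209) = 1/19.
Numerically: 1/19 ≈ 0.05263.
Is 1/19 < 1? YES.
Since P[∪ A_i] ≤ 1/19 < 1, the complement has P[∩ A_i^c] ≥ 1 − 1/19 = 18/19 > 0, so some outcome avoids every A_i.

11·p = 1/19 ≈ 0.05263; existence CERTIFIED by the union bound.


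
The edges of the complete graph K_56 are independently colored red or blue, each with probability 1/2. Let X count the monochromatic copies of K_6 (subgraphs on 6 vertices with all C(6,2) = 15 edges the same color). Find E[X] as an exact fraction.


Let X = Σ_S X_S over the C(56, 6) = 32468436 subsets S of size 6, where X_S = 1 if the K_6 on S is monochromatic.
For a fixed S, the K_6 on S has C(6, 2) = 15 edges. P[all 15 edges red] = (1/2)^15, and likewise for blue, so P[monochromatic] = 2·(1/2)^15 = 2^{1 − 15} = 1/16384.
By linearity of expectation: E[X] = C(56, 6) · 2^{1 − 15} = 32468436 · 1/16384 = 8117109/4096.
Numerically: E[X] ≈ 1981.7161.

E[X] = C(56,6)·2^(1−C(6,2)) = 8117109/4096 ≈ 1981.7161.


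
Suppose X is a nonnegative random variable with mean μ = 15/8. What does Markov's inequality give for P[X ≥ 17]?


μ = E[X] = 15/8, a = 17.
Markov: P[X ≥ 17] ≤ μ/a = (15/8)/17 = 15/136.
Numerically: ≈ 0.11029.
(Since a = 17 > μ = 1.87500, the bound 15/136 is < 1 and informative.)

P[X ≥ 17] ≤ 15/136 ≈ 0.11029.


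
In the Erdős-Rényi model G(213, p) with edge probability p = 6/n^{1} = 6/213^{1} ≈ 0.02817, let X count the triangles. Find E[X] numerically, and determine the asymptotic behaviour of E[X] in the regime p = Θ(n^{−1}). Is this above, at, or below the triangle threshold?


Number of potential triangles: C(213, 3) = 1587986.
Each occurs with probability p³ ≈ (0.02817)³ ≈ 2.235193e-05.
By linearity: E[X] = C(213, 3)·p³ ≈ 1587986 · 2.235193e-05 ≈ 35.4945.
Here α = 1, so p = 6/n is exactly at the triangle threshold p ~ 1/n. Asymptotically E[X] → c³/6 = 6³/6 = 36 ≈ 36.0000, a bounded constant. In this regime the triangle count is asymptotically Poisson(c³/6).

E[X] ≈ 35.4945; in regime p = Θ(1/n^{1}) E[X] stays bounded (at the triangle threshold p ~ 1/n).


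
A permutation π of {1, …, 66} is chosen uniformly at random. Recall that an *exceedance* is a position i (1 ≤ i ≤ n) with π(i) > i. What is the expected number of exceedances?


Write X = Σ_{i=1}^{66} X_i, where X_i = 1_{π(i) > i}.
For each fixed i, π(i) is uniform over {1, …, 66} (marginal of a uniform permutation), so P[π(i) > i] = (n − i)/n. Summing: Σ_{i=1}^{66} (n − i)/n = (0 + 1 + … + 65)/66 = 66(66 − 1)/(2·66) = (66 − 1)/2.
Hence E[X] = Σ_{i=1}^{66} (66 − i)/66 = 65/2 ≈ 32.5000.

E[X] = 65/2 = 32.5000.


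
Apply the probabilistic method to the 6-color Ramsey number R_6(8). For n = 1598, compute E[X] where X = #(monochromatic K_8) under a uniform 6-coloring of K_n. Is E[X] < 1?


E[X] = C(1598, 8) · 6^{1 − 28} = 1036267977730442348529 · 6^{−27} = 1036267977730442348529/1023490369077469249536.
As a reduced fraction: E[X] = 115140886414493594281/113721152119718805504 ≈ 1.0124843.
Is E[X] < 1? NO.
Since E[X] ≥ 1, the first-moment bound is inconclusive at n = 1598; it does NOT by itself certify R_6(8) > 1598.

E[X] = 115140886414493594281/113721152119718805504 ≈ 1.0124843; E[X] ≥ 1; first-moment method inconclusive here.


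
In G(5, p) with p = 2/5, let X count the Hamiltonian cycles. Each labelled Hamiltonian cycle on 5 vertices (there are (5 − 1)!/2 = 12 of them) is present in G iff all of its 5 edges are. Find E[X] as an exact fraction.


K_5 has (5 − 1)!/2 = 12 labelled Hamiltonian cycles.
For each such Hamiltonian cycle H, let X_H = 1 if all 5 edges of H are present in G. Then P[X_H = 1] = p^{5} = (2/5)^{5} = 32/3125.
By linearity of expectation: E[X] = Σ_H E[X_H] = 12 · p^{5} = 12 · 32/3125 = 384/3125.
Numerically: E[X] ≈ 0.12288.

E[X] = 12 · (2/5)^{5} = 384/3125 ≈ 0.12288.


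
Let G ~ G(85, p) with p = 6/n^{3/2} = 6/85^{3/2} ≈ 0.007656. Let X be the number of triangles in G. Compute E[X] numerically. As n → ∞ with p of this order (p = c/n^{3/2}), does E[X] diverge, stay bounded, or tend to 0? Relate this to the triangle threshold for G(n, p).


Number of potential triangles: C(85, 3) = 98770.
Each occurs with probability p³ ≈ (0.007656)³ ≈ 4.488163e-07.
By linearity: E[X] = C(85, 3)·p³ ≈ 98770 · 4.488163e-07 ≈ 0.0443.
Since α = 3/2 > 1, p = c/n^{3/2} = o(1/n) is below the triangle threshold p ~ 1/n. Asymptotically E[X] ~ (c³/6)·n^{3(1−α)} = (6³/6)·n^{-1.5} → 0, so by Markov's inequality G has no triangles w.h.p.

E[X] ≈ 0.0443; in regime p = Θ(1/n^{3/2}) E[X] tends to 0 (below the triangle threshold p ~ 1/n).


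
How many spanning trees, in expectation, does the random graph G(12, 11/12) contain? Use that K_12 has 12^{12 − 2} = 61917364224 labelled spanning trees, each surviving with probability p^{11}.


K_12 has 12^{12 − 2} = 61917364224 labelled spanning trees.
For each such spanning tree H, let X_H = 1 if all 11 edges of H are present in G. Then P[X_H = 1] = p^{11} = (11/12)^{11} = 285311670611/743008370688.
By linearity: E[X] = Σ_H E[X_H] = 61917364224 · p^{11} = 61917364224 · 285311670611/743008370688 = 285311670611/12.
Numerically: E[X] ≈ 2.3776e+10.

E[X] = 61917364224 · (11/12)^{11} = 285311670611/12 ≈ 2.3776e+10.


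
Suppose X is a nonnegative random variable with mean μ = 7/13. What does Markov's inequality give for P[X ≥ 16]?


μ = E[X] = 7/13, a = 16.
Markov: P[X ≥ 16] ≤ μ/a = (7/13)/16 = 7/208.
Numerically: ≈ 0.0337.
(Since a = 16 > μ = 0.5385, the bound 7/208 is < 1 and informative.)

P[X ≥ 16] ≤ 7/208 ≈ 0.0337.


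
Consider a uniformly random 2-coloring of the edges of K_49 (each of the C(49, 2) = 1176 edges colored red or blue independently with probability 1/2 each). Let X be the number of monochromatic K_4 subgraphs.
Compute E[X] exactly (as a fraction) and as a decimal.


Let X = Σ_S X_S over the C(49, 4) = 211876 subsets S of size 4, where X_S = 1 if the K_4 on S is monochromatic.
For a fixed S, the K_4 on S has C(4, 2) = 6 edges. P[all 6 edges red] = (1/2)^6, and likewise for blue, so P[monochromatic] = 2·(1/2)^6 = 2^{1 − 6} = 1/32.
By linearity of expectation: E[X] = C(49, 4) · 2^{1 − 6} = 211876 · 1/32 = 52969/8.
Numerically: E[X] ≈ 6621.1250.

E[X] = C(49,4)·2^(1−C(4,2)) = 52969/8 ≈ 6621.1250.


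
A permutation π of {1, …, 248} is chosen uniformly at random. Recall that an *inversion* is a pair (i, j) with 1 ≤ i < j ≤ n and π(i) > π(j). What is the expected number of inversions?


Write X = Σ X_I over the C(248, 2) = 30628 pairs i < j, with X_I the indicator of one inversion.
There are 30628 indicators.
For each fixed pair i < j, the values π(i) and π(j) are two distinct elements of {1, …, 248} in uniformly random order; by symmetry P[π(i) > π(j)] = 1/2.
By linearity: E[X] = 30628 · (1/2) = C(248, 2) · (1/2) = 30628/2 = 15314 ≈ 15314.000000.

E[X] = 15314 = 15314.000000.


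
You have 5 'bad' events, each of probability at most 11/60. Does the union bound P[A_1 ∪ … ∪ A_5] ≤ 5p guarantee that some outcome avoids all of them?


Union bound: P[∪_{i=1}^{5} A_i] ≤ Σ_i P[A_i] ≤ 5·p = 5·(11/60) = 11/12.
Numerically: 11/12 ≈ 0.9167.
Is 11/12 < 1? YES.
Since P[∪ A_i] ≤ 11/12 < 1, the complement has P[∩ A_i^c] ≥ 1 − 11/12 = 1/12 > 0, so some outcome avoids every A_i.

5·p = 11/12 ≈ 0.9167; existence CERTIFIED by the union bound.


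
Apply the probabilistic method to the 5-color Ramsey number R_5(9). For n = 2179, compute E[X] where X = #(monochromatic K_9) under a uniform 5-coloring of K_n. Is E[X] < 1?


E[X] = C(2179, 9) · 5^{1 − 36} = 3001701930880099538508560 · 5^{−35} = 3001701930880099538508560/2910383045673370361328125.
As a reduced fraction: E[X] = 600340386176019907701712/582076609134674072265625 ≈ 1.0314.
Is E[X] < 1? NO.
Since E[X] ≥ 1, the first-moment bound is inconclusive at n = 2179; it does NOT by itself certify R_5(9) > 2179.

E[X] = 600340386176019907701712/582076609134674072265625 ≈ 1.0314; E[X] ≥ 1; first-moment method inconclusive here.


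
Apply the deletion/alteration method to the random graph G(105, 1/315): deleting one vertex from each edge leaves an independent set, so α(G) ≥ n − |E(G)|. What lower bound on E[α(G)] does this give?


E[|E(G)|] = C(105, 2)·p = 5460 · (1/315) = 52/3.
E[α(G)] ≥ n − E[|E(G)|] = 105 − 52/3 = 263/3.
Numerically: ≈ 87.6667.
(This is only a lower bound; the true E[α(G)] may be larger.)

E[α(G)] ≥ 263/3 ≈ 87.6667.


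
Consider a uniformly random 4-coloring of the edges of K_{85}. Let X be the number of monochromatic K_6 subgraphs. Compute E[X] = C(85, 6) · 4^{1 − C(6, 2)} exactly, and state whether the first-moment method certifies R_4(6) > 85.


E[X] = C(85, 6) · 4^{1 − 15} = 437353560 · 4^{−14} = 437353560/268435456.
As a reduced fraction: E[X] = 54669195/33554432 ≈ 1.629269.
Is E[X] < 1? NO.
Since E[X] ≥ 1, the first-moment bound is inconclusive at n = 85; it does NOT by itself certify R_4(6) > 85.

E[X] = 54669195/33554432 ≈ 1.629269; E[X] ≥ 1; first-moment method inconclusive here.


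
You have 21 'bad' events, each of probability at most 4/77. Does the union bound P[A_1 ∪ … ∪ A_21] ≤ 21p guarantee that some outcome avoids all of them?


Union bound: P[∪_{i=1}^{21} A_i] ≤ Σ_i P[A_i] ≤ 21·p = 21·(4/77) = 12/11.
Numerically: 12/11 ≈ 1.0909.
Is 12/11 < 1? NO.
Since the bound 12/11 is ≥ 1, the union bound is uninformative here; it does NOT by itself certify existence.

21·p = 12/11 ≈ 1.0909; existence NOT certified by the union bound.


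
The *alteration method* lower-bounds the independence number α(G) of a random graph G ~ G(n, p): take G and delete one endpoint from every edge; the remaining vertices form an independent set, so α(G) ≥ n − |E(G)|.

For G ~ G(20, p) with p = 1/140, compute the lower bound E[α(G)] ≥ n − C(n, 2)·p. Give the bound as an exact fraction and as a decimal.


E[|E(G)|] = C(20, 2)·p = 190 · (1/140) = 19/14.
E[α(G)] ≥ n − E[|E(G)|] = 20 − 19/14 = 261/14.
Numerically: ≈ 18.64286.
(This is only a lower bound; the true E[α(G)] may be larger.)

E[α(G)] ≥ 261/14 ≈ 18.64286.


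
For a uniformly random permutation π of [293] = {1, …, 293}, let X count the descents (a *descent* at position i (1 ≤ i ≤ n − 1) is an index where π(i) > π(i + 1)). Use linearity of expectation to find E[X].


Write X = Σ X_I over i = 1, …, 292, with X_I the indicator of one descent.
There are 292 indicators.
For each fixed i, the pair (π(i), π(i+1)) is a uniformly random ordered pair of distinct values from {1, …, 293}; by symmetry P[π(i) > π(i+1)] = 1/2.
By linearity: E[X] = 292 · (1/2) = (293 − 1) · (1/2) = 146 ≈ 146.0000.

E[X] = 146 = 146.0000.


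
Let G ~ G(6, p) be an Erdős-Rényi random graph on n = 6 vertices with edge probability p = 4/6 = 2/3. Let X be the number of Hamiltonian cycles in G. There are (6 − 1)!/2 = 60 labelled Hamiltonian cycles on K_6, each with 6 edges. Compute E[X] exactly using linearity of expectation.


K_6 has (6 − 1)!/2 = 60 labelled Hamiltonian cycles.
For each such Hamiltonian cycle H, let X_H = 1 if all 6 edges of H are present in G. Then P[X_H = 1] = p^{6} = (2/3)^{6} = 64/729.
By linearity: E[X] = Σ_H E[X_H] = 60 · p^{6} = 60 · 64/729 = 1280/243.
Numerically: E[X] ≈ 5.26749.

E[X] = 60 · (2/3)^{6} = 1280/243 ≈ 5.26749.


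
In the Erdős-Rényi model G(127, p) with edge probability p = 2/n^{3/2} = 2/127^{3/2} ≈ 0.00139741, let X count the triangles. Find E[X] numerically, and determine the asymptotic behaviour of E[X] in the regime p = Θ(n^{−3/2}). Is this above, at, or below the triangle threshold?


Number of potential triangles: C(127, 3) = 333375.
Each occurs with probability p³ ≈ (0.00139741)³ ≈ 2.72880965e-09.
By linearity: E[X] = C(127, 3)·p³ ≈ 333375 · 2.72880965e-09 ≈ 0.000910.
Since α = 3/2 > 1, p = c/n^{3/2} = o(1/n) is below the triangle threshold p ~ 1/n. Asymptotically E[X] ~ (c³/6)·n^{3(1−α)} = (2³/6)·n^{-1.5} → 0, so by Markov's inequality G has no triangles w.h.p.

E[X] ≈ 0.000910; in regime p = Θ(1/n^{3/2}) E[X] tends to 0 (below the triangle threshold p ~ 1/n).


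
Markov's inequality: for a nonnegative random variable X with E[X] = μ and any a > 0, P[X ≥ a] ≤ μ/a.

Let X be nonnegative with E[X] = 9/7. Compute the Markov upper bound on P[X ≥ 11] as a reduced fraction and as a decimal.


μ = E[X] = 9/7, a = 11.
Markov: P[X ≥ 11] ≤ μ/a = (9/7)/11 = 9/77.
Numerically: ≈ 0.116883.
(Since a = 11 > μ = 1.285714, the bound 9/77 is < 1 and informative.)

P[X ≥ 11] ≤ 9/77 ≈ 0.116883.


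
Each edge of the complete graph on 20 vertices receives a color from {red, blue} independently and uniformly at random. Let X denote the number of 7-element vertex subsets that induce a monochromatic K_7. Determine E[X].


Let X = Σ_S X_S over the C(20, 7) = 77520 subsets S of size 7, where X_S = 1 if the K_7 on S is monochromatic.
For a fixed S, the K_7 on S has C(7, 2) = 21 edges. P[all 21 edges red] = (1/2)^21, and likewise for blue, so P[monochromatic] = 2·(1/2)^21 = 2^{1 − 21} = 1/1048576.
By linearity of expectation: E[X] = C(20, 7) · 2^{1 − 21} = 77520 · 1/1048576 = 4845/65536.
Numerically: E[X] ≈ 0.0739.

E[X] = C(20,7)·2^(1−C(7,2)) = 4845/65536 ≈ 0.0739.


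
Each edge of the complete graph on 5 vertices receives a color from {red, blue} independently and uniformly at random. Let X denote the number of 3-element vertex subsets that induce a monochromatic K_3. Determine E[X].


Let X = Σ_S X_S over the C(5, 3) = 10 subsets S of size 3, where X_S = 1 if the K_3 on S is monochromatic.
For a fixed S, the K_3 on S has C(3, 2) = 3 edges. P[all 3 edges red] = (1/2)^3, and likewise for blue, so P[monochromatic] = 2·(1/2)^3 = 2^{1 − 3} = 1/4.
Summing: E[X] = C(5, 3) · 2^{1 − 3} = 10 · 1/4 = 5/2.
Numerically: E[X] ≈ 2.5000.

E[X] = C(5,3)·2^(1−C(3,2)) = 5/2 ≈ 2.5000.


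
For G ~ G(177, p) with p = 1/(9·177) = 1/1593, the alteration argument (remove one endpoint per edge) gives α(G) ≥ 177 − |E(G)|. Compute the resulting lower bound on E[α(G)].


E[|E(G)|] = C(177, 2)·p = 15576 · (1/1593) = 88/9.
E[α(G)] ≥ n − E[|E(G)|] = 177 − 88/9 = 1505/9.
Numerically: ≈ 167.222222.
(This is only a lower bound; the true E[α(G)] may be larger.)

E[α(G)] ≥ 1505/9 ≈ 167.222222.


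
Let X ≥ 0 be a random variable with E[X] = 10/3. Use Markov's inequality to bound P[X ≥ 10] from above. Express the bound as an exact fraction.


μ = E[X] = 10/3, a = 10.
Markov: P[X ≥ 10] ≤ μ/a = (10/3)/10 = 1/3.
Numerically: ≈ 0.33333.
(Since a = 10 > μ = 3.33333, the bound 1/3 is < 1 and informative.)

P[X ≥ 10] ≤ 1/3 ≈ 0.33333.


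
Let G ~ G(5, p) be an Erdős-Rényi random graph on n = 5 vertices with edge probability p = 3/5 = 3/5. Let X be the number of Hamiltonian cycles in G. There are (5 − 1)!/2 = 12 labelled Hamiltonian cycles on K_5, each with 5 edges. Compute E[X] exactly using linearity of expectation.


K_5 has (5 − 1)!/2 = 12 labelled Hamiltonian cycles.
For each such Hamiltonian cycle H, let X_H = 1 if all 5 edges of H are present in G. Then P[X_H = 1] = p^{5} = (3/5)^{5} = 243/3125.
By linearity: E[X] = Σ_H E[X_H] = 12 · p^{5} = 12 · 243/3125 = 2916/3125.
Numerically: E[X] ≈ 0.93312.

E[X] = 12 · (3/5)^{5} = 2916/3125 ≈ 0.93312.


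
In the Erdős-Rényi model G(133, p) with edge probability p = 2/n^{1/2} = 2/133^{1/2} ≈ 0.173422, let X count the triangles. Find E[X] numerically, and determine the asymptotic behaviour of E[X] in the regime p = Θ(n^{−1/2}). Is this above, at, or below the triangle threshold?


Number of potential triangles: C(133, 3) = 383306.
Each occurs with probability p³ ≈ (0.173422)³ ≈ 5.21569906e-03.
By linearity: E[X] = C(133, 3)·p³ ≈ 383306 · 5.21569906e-03 ≈ 1999.208746.
Since α = 1/2 < 1, p = c/n^{1/2} ≫ 1/n is above the triangle threshold p ~ 1/n. Asymptotically E[X] ~ (c³/6)·n^{3(1−α)} = (2³/6)·n^{1.5} → ∞; triangles are abundant w.h.p.

E[X] ≈ 1999.208746; in regime p = Θ(1/n^{1/2}) E[X] diverges (above the triangle threshold p ~ 1/n).


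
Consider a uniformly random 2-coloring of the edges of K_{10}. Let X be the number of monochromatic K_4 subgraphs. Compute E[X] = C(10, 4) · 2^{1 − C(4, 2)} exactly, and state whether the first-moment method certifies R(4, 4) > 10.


E[X] = C(10, 4) · 2^{1 − 6} = 210 · 2^{−5} = 210/32.
As a reduced fraction: E[X] = 105/16 ≈ 6.5625000.
Is E[X] < 1? NO.
Since E[X] ≥ 1, the first-moment bound is inconclusive at n = 10; it does NOT by itself certify R(4, 4) > 10.

E[X] = 105/16 ≈ 6.5625000; E[X] ≥ 1; first-moment method inconclusive here.


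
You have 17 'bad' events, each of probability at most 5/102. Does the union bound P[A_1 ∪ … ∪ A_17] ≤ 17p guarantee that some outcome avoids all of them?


Union bound: P[∪_{i=1}^{17} A_i] ≤ Σ_i P[A_i] ≤ 17·p = 17·(5/102) = 5/6.
Numerically: 5/6 ≈ 0.8333333.
Is 5/6 < 1? YES.
Since P[∪ A_i] ≤ 5/6 < 1, the complement has P[∩ A_i^c] ≥ 1 − 5/6 = 1/6 > 0, so some outcome avoids every A_i.

17·p = 5/6 ≈ 0.8333333; existence CERTIFIED by the union bound.


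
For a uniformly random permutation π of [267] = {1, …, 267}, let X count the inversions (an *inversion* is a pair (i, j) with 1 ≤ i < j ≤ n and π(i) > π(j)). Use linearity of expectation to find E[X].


Write X = Σ X_I over the C(267, 2) = 35511 pairs i < j, with X_I the indicator of one inversion.
There are 35511 indicators.
For each fixed pair i < j, the values π(i) and π(j) are two distinct elements of {1, …, 267} in uniformly random order; by symmetry P[π(i) > π(j)] = 1/2.
By linearity: E[X] = 35511 · (1/2) = C(267, 2) · (1/2) = 35511/2 = 35511/2 ≈ 17755.500.

E[X] = 35511/2 = 17755.500.


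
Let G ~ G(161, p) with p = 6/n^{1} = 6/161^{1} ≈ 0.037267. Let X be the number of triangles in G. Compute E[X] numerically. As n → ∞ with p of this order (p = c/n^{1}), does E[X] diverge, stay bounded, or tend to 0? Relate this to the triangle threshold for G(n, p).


Number of potential triangles: C(161, 3) = 682640.
Each occurs with probability p³ ≈ (0.037267)³ ≈ 5.1757838e-05.
By linearity: E[X] = C(161, 3)·p³ ≈ 682640 · 5.1757838e-05 ≈ 35.33197.
Here α = 1, so p = 6/n is exactly at the triangle threshold p ~ 1/n. Asymptotically E[X] → c³/6 = 6³/6 = 36 ≈ 36.00000, a bounded constant. In this regime the triangle count is asymptotically Poisson(c³/6).

E[X] ≈ 35.33197; in regime p = Θ(1/n^{1}) E[X] stays bounded (at the triangle threshold p ~ 1/n).


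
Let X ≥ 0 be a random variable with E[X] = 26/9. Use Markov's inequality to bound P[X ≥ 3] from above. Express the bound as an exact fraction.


μ = E[X] = 26/9, a = 3.
Markov: P[X ≥ 3] ≤ μ/a = (26/9)/3 = 26/27.
Numerically: ≈ 0.962963.
(Since a = 3 > μ = 2.888889, the bound 26/27 is < 1 and informative.)

P[X ≥ 3] ≤ 26/27 ≈ 0.962963.


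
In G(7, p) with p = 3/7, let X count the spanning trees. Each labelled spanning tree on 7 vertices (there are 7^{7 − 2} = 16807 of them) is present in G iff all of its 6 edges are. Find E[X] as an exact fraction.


K_7 has 7^{7 − 2} = 16807 labelled spanning trees.
For each such spanning tree H, let X_H = 1 if all 6 edges of H are present in G. Then P[X_H = 1] = p^{6} = (3/7)^{6} = 729/117649.
By linearity: E[X] = Σ_H E[X_H] = 16807 · p^{6} = 16807 · 729/117649 = 729/7.
Numerically: E[X] ≈ 104.

E[X] = 16807 · (3/7)^{6} = 729/7 ≈ 104.


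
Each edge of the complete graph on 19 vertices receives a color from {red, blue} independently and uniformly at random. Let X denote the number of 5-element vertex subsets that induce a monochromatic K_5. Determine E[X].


Let X = Σ_S X_S over the C(19, 5) = 11628 subsets S of size 5, where X_S = 1 if the K_5 on S is monochromatic.
For a fixed S, the K_5 on S has C(5, 2) = 10 edges. P[all 10 edges red] = (1/2)^10, and likewise for blue, so P[monochromatic] = 2·(1/2)^10 = 2^{1 − 10} = 1/512.
By linearity: E[X] = C(19, 5) · 2^{1 − 10} = 11628 · 1/512 = 2907/128.
Numerically: E[X] ≈ 22.7109.

E[X] = C(19,5)·2^(1−C(5,2)) = 2907/128 ≈ 22.7109.


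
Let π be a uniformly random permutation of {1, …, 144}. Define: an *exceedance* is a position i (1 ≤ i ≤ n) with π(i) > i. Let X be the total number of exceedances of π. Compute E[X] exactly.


Write X = Σ_{i=1}^{144} X_i, where X_i = 1_{π(i) > i}.
For each fixed i, π(i) is uniform over {1, …, 144} (marginal of a uniform permutation), so P[π(i) > i] = (n − i)/n. Summing: Σ_{i=1}^{144} (n − i)/n = (0 + 1 + … + 143)/144 = 144(144 − 1)/(2·144) = (144 − 1)/2.
Hence E[X] = Σ_{i=1}^{144} (144 − i)/144 = 143/2 ≈ 71.50000.

E[X] = 143/2 = 71.50000.


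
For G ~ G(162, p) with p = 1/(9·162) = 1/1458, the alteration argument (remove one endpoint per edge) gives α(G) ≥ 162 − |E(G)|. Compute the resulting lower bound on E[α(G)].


E[|E(G)|] = C(162, 2)·p = 13041 · (1/1458) = 161/18.
E[α(G)] ≥ n − E[|E(G)|] = 162 − 161/18 = 2755/18.
Numerically: ≈ 153.056.
(This is only a lower bound; the true E[α(G)] may be larger.)

E[α(G)] ≥ 2755/18 ≈ 153.056.


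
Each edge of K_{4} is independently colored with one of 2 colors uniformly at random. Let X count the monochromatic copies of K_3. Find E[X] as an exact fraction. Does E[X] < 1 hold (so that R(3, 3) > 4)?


E[X] = C(4, 3) · 2^{1 − 3} = 4 · 2^{−2} = 4/4.
As a reduced fraction: E[X] = 1 ≈ 1.00000.
Is E[X] < 1? NO.
Since E[X] ≥ 1, the first-moment bound is inconclusive at n = 4; it does NOT by itself certify R(3, 3) > 4.

E[X] = 1 ≈ 1.00000; E[X] ≥ 1; first-moment method inconclusive here.


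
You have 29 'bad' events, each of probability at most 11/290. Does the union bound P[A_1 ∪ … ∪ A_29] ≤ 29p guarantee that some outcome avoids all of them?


Union bound: P[∪_{i=1}^{29} A_i] ≤ Σ_i P[A_i] ≤ 29·p = 29·(11/290) = 11/10.
Numerically: 11/10 ≈ 1.100000.
Is 11/10 < 1? NO.
Since the bound 11/10 is ≥ 1, the union bound is uninformative here; it does NOT by itself certify existence.

29·p = 11/10 ≈ 1.100000; existence NOT certified by the union bound.


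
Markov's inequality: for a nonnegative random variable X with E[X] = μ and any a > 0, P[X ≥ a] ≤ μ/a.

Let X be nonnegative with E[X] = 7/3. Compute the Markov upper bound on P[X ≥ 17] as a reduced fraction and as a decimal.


μ = E[X] = 7/3, a = 17.
Markov: P[X ≥ 17] ≤ μ/a = (7/3)/17 = 7/51.
Numerically: ≈ 0.13725.
(Since a = 17 > μ = 2.33333, the bound 7/51 is < 1 and informative.)

P[X ≥ 17] ≤ 7/51 ≈ 0.13725.


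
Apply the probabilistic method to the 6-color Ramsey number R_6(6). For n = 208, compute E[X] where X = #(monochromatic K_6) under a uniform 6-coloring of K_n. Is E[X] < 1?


E[X] = C(208, 6) · 6^{1 − 15} = 104579959848 · 6^{−14} = 104579959848/78364164096.
As a reduced fraction: E[X] = 4357498327/3265173504 ≈ 1.3345381.
Is E[X] < 1? NO.
Since E[X] ≥ 1, the first-moment bound is inconclusive at n = 208; it does NOT by itself certify R_6(6) > 208.

E[X] = 4357498327/3265173504 ≈ 1.3345381; E[X] ≥ 1; first-moment method inconclusive here.


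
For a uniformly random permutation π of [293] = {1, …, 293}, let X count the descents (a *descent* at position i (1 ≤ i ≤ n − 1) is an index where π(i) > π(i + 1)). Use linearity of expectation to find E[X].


Write X = Σ X_I over i = 1, …, 292, with X_I the indicator of one descent.
There are 292 indicators.
For each fixed i, the pair (π(i), π(i+1)) is a uniformly random ordered pair of distinct values from {1, …, 293}; by symmetry P[π(i) > π(i+1)] = 1/2.
By linearity: E[X] = 292 · (1/2) = (293 − 1) · (1/2) = 146 ≈ 146.0000.

E[X] = 146 = 146.0000.


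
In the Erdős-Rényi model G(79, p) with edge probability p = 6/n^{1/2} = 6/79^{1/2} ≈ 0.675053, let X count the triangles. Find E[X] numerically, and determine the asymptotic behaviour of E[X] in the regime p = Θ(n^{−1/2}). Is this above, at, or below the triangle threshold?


Number of potential triangles: C(79, 3) = 79079.
Each occurs with probability p³ ≈ (0.675053)³ ≈ 3.07618970e-01.
By linearity: E[X] = C(79, 3)·p³ ≈ 79079 · 3.07618970e-01 ≈ 24326.200559.
Since α = 1/2 < 1, p = c/n^{1/2} ≫ 1/n is above the triangle threshold p ~ 1/n. Asymptotically E[X] ~ (c³/6)·n^{3(1−α)} = (6³/6)·n^{1.5} → ∞; triangles are abundant w.h.p.

E[X] ≈ 24326.200559; in regime p = Θ(1/n^{1/2}) E[X] diverges (above the triangle threshold p ~ 1/n).


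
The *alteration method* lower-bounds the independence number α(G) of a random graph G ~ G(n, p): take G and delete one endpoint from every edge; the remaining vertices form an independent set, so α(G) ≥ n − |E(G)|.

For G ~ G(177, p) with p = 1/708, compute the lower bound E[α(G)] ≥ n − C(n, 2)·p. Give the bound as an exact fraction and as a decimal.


E[|E(G)|] = C(177, 2)·p = 15576 · (1/708) = 22.
E[α(G)] ≥ n − E[|E(G)|] = 177 − 22 = 155.
Numerically: ≈ 155.000.
(This is only a lower bound; the true E[α(G)] may be larger.)

E[α(G)] ≥ 155 ≈ 155.000.


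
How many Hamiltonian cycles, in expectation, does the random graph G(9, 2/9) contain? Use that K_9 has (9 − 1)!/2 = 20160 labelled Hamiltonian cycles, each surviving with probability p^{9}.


K_9 has (9 − 1)!/2 = 20160 labelled Hamiltonian cycles.
For each such Hamiltonian cycle H, let X_H = 1 if all 9 edges of H are present in G. Then P[X_H = 1] = p^{9} = (2/9)^{9} = 512/387420489.
Summing the indicators: E[X] = Σ_H E[X_H] = 20160 · p^{9} = 20160 · 512/387420489 = 1146880/43046721.
Numerically: E[X] ≈ 0.0266427.

E[X] = 20160 · (2/9)^{9} = 1146880/43046721 ≈ 0.0266427.


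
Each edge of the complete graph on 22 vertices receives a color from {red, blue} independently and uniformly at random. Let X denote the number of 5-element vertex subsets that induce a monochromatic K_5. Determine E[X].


Let X = Σ_S X_S over the C(22, 5) = 26334 subsets S of size 5, where X_S = 1 if the K_5 on S is monochromatic.
For a fixed S, the K_5 on S has C(5, 2) = 10 edges. P[all 10 edges red] = (1/2)^10, and likewise for blue, so P[monochromatic] = 2·(1/2)^10 = 2^{1 − 10} = 1/512.
By linearity: E[X] = C(22, 5) · 2^{1 − 10} = 26334 · 1/512 = 13167/256.
Numerically: E[X] ≈ 51.4336.

E[X] = C(22,5)·2^(1−C(5,2)) = 13167/256 ≈ 51.4336.


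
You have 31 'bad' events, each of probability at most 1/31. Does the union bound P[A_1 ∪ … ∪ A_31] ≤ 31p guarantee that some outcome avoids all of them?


Union bound: P[∪_{i=1}^{31} A_i] ≤ Σ_i P[A_i] ≤ 31·p = 31·(1/31) = 1.
Numerically: 1 ≈ 1.00000.
Is 1 < 1? NO.
Since the bound 1 is ≥ 1, the union bound is uninformative here; it does NOT by itself certify existence.

31·p = 1 ≈ 1.00000; existence NOT certified by the union bound.


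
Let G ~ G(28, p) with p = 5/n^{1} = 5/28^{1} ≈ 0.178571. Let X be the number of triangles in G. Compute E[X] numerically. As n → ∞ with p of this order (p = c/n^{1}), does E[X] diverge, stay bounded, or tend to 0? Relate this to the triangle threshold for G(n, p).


Number of potential triangles: C(28, 3) = 3276.
Each occurs with probability p³ ≈ (0.178571)³ ≈ 5.69424198e-03.
By linearity: E[X] = C(28, 3)·p³ ≈ 3276 · 5.69424198e-03 ≈ 18.654337.
Here α = 1, so p = 5/n is exactly at the triangle threshold p ~ 1/n. Asymptotically E[X] → c³/6 = 5³/6 = 125/6 ≈ 20.833333, a bounded constant. In this regime the triangle count is asymptotically Poisson(c³/6).

E[X] ≈ 18.654337; in regime p = Θ(1/n^{1}) E[X] stays bounded (at the triangle threshold p ~ 1/n).


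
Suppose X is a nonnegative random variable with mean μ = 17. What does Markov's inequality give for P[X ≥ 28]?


μ = E[X] = 17, a = 28.
Markov: P[X ≥ 28] ≤ μ/a = (17)/28 = 17/28.
Numerically: ≈ 0.60714.
(Since a = 28 > μ = 17.00000, the bound 17/28 is < 1 and informative.)

P[X ≥ 28] ≤ 17/28 ≈ 0.60714.


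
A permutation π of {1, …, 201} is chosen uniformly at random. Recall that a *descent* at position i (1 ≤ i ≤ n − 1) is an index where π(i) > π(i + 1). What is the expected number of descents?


Write X = Σ X_I over i = 1, …, 200, with X_I the indicator of one descent.
There are 200 indicators.
For each fixed i, the pair (π(i), π(i+1)) is a uniformly random ordered pair of distinct values from {1, …, 201}; by symmetry P[π(i) > π(i+1)] = 1/2.
By linearity: E[X] = 200 · (1/2) = (201 − 1) · (1/2) = 100 ≈ 100.000000.

E[X] = 100 = 100.000000.


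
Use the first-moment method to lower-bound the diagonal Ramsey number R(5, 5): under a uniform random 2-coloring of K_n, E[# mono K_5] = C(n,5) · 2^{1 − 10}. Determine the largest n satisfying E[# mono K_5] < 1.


We need C(n, 5) · 2^{1 − 10} < 1, i.e. C(n, 5) < 2^{10 − 1} = 512.
Check values of n near the boundary:
  n = 9: C(9, 5) = 126; 126 < 512? YES
  n = 10: C(10, 5) = 252; 252 < 512? YES
  n = 11: C(11, 5) = 462; 462 < 512? YES
  n = 12: C(12, 5) = 792; 792 < 512? NO
  n = 13: C(13, 5) = 1287; 1287 < 512? NO
  n = 14: C(14, 5) = 2002; 2002 < 512? NO
The largest n with C(n, 5) < 512 is n = 11 (where E[X] = 231/256 ≈ 0.902344). Hence R(5, 5) > 11, i.e. R(5, 5) ≥ 12.

Largest n = 11; hence R(5, 5) > 11.


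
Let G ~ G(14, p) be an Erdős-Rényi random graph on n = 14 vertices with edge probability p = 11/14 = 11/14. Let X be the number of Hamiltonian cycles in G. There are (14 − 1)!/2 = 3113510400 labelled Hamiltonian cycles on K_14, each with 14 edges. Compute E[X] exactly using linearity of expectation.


K_14 has (14 − 1)!/2 = 3113510400 labelled Hamiltonian cycles.
For each such Hamiltonian cycle H, let X_H = 1 if all 14 edges of H are present in G. Then P[X_H = 1] = p^{14} = (11/14)^{14} = 379749833583241/11112006825558016.
By linearity of expectation: E[X] = Σ_H E[X_H] = 3113510400 · p^{14} = 3113510400 · 379749833583241/11112006825558016 = 329898174179601037725/3100448333024.
Numerically: E[X] ≈ 1.064e+08.

E[X] = 3113510400 · (11/14)^{14} = 329898174179601037725/3100448333024 ≈ 1.064e+08.


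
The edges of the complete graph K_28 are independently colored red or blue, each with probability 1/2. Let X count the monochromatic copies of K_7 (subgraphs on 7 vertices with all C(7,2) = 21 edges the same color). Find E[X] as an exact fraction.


Let X = Σ_S X_S over the C(28, 7) = 1184040 subsets S of size 7, where X_S = 1 if the K_7 on S is monochromatic.
For a fixed S, the K_7 on S has C(7, 2) = 21 edges. P[all 21 edges red] = (1/2)^21, and likewise for blue, so P[monochromatic] = 2·(1/2)^21 = 2^{1 − 21} = 1/1048576.
Summing: E[X] = C(28, 7) · 2^{1 − 21} = 1184040 · 1/1048576 = 148005/131072.
Numerically: E[X] ≈ 1.1292.

E[X] = C(28,7)·2^(1−C(7,2)) = 148005/131072 ≈ 1.1292.


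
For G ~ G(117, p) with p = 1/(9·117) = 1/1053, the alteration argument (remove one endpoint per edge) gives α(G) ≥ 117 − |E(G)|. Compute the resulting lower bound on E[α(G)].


E[|E(G)|] = C(117, 2)·p = 6786 · (1/1053) = 58/9.
E[α(G)] ≥ n − E[|E(G)|] = 117 − 58/9 = 995/9.
Numerically: ≈ 110.5556.
(This is only a lower bound; the true E[α(G)] may be larger.)

E[α(G)] ≥ 995/9 ≈ 110.5556.


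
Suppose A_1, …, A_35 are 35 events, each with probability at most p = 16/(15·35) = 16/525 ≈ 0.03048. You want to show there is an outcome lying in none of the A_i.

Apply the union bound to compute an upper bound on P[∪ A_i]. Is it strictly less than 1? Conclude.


Union bound: P[∪_{i=1}^{35} A_i] ≤ Σ_i P[A_i] ≤ 35·p = 35·(16/525) = 16/15.
Numerically: 16/15 ≈ 1.06667.
Is 16/15 < 1? NO.
Since the bound 16/15 is ≥ 1, the union bound is uninformative here; it does NOT by itself certify existence.

35·p = 16/15 ≈ 1.06667; existence NOT certified by the union bound.


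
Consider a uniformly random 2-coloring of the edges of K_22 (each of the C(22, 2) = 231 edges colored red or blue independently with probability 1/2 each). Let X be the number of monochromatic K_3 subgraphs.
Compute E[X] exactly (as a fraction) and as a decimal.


Let X = Σ_S X_S over the C(22, 3) = 1540 subsets S of size 3, where X_S = 1 if the K_3 on S is monochromatic.
For a fixed S, the K_3 on S has C(3, 2) = 3 edges. P[all 3 edges red] = (1/2)^3, and likewise for blue, so P[monochromatic] = 2·(1/2)^3 = 2^{1 − 3} = 1/4.
By linearity: E[X] = C(22, 3) · 2^{1 − 3} = 1540 · 1/4 = 385.
Numerically: E[X] ≈ 385.000.

E[X] = C(22,3)·2^(1−C(3,2)) = 385 ≈ 385.000.


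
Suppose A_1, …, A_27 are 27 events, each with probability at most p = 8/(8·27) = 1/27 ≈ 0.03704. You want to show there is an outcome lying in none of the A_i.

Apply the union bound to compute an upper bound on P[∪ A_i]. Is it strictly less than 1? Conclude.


Union bound: P[∪_{i=1}^{27} A_i] ≤ Σ_i P[A_i] ≤ 27·p = 27·(1/27) = 1.
Numerically: 1 ≈ 1.00000.
Is 1 < 1? NO.
Since the bound 1 is ≥ 1, the union bound is uninformative here; it does NOT by itself certify existence.

27·p = 1 ≈ 1.00000; existence NOT certified by the union bound.


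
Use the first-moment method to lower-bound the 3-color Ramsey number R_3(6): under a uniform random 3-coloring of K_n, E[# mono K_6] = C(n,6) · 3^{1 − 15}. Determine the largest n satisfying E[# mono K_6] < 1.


We need C(n, 6) · 3^{1 − 15} < 1, i.e. C(n, 6) < 3^{15 − 1} = 4782969.
Check values of n near the boundary:
  n = 37: C(37, 6) = 2324784; 2324784 < 4782969? YES
  n = 38: C(38, 6) = 2760681; 2760681 < 4782969? YES
  n = 39: C(39, 6) = 3262623; 3262623 < 4782969? YES
  n = 40: C(40, 6) = 3838380; 3838380 < 4782969? YES
  n = 41: C(41, 6) = 4496388; 4496388 < 4782969? YES
  n = 42: C(42, 6) = 5245786; 5245786 < 4782969? NO
  n = 43: C(43, 6) = 6096454; 6096454 < 4782969? NO
  n = 44: C(44, 6) = 7059052; 7059052 < 4782969? NO
The largest n with C(n, 6) < 4782969 is n = 41 (where E[X] = 1498796/1594323 ≈ 0.9400830). Hence R_3(6) > 41, i.e. R_3(6) ≥ 42.

Largest n = 41; hence R_3(6) > 41.


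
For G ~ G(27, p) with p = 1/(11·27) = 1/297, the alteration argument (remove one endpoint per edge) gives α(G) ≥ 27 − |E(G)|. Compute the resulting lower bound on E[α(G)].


E[|E(G)|] = C(27, 2)·p = 351 · (1/297) = 13/11.
E[α(G)] ≥ n − E[|E(G)|] = 27 − 13/11 = 284/11.
Numerically: ≈ 25.818.
(This is only a lower bound; the true E[α(G)] may be larger.)

E[α(G)] ≥ 284/11 ≈ 25.818.


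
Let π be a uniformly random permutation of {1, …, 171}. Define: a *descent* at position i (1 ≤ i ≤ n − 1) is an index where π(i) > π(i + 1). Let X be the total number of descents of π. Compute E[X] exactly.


Write X = Σ X_I over i = 1, …, 170, with X_I the indicator of one descent.
There are 170 indicators.
For each fixed i, the pair (π(i), π(i+1)) is a uniformly random ordered pair of distinct values from {1, …, 171}; by symmetry P[π(i) > π(i+1)] = 1/2.
By linearity: E[X] = 170 · (1/2) = (171 − 1) · (1/2) = 85 ≈ 85.000.

E[X] = 85 = 85.000.
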